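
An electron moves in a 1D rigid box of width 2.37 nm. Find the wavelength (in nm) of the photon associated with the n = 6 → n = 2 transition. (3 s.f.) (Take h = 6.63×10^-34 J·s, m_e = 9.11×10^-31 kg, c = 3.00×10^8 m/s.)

λ = 579 nm

E_1 = h²/(8m_eL²) = 1.074×10^-20 J, so ΔE = (6² − 2²)E_1 = 3.437×10^-19 J.
λ = hc/ΔE = (6.63×10^-34·3.00×10^8)/3.437×10^-19 = 5.79×10^-7 m = 579 nm.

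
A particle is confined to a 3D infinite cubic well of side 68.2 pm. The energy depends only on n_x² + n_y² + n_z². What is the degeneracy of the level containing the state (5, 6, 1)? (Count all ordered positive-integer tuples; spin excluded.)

The level has n_x² + n_y² + n_z² = 62. The ordered positive-integer solutions are (1, 5, 6), (1, 6, 5), (2, 3, 7), (2, 7, 3), (3, 2, 7), (3, 7, 2), (5, 1, 6), (5, 6, 1), (6, 1, 5), (6, 5, 1), (7, 2, 3), (7, 3, 2).
That gives 12 states.

degeneracy = 12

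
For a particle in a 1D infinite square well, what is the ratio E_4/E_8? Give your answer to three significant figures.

E_n ∝ n², so E_4/E_8 = 4²/8² = 16/64 = 0.250.

0.250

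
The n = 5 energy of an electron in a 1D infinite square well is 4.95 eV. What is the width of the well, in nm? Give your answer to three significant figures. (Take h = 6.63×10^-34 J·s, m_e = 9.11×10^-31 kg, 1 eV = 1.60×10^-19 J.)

From E_n = n²h²/(8m_eL²), L = n·h/√(8m_eE_n).
E_5 = 4.95 eV = 7.920×10^-19 J, so L = 5·6.63×10^-34/√(8·9.11×10^-31·7.920×10^-19) = 1.38×10^-9 m = 1.38 nm.

L = 1.38 nm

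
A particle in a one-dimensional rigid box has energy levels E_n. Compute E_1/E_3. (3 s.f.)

E_n ∝ n², so E_1/E_3 = 1²/3² = 1/9 = 0.111.

0.111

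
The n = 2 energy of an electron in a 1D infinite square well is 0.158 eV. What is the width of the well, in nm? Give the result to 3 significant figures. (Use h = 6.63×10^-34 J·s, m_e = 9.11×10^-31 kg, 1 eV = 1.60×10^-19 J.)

From E_n = n²h²/(8m_eL²), L = n·h/√(8m_eE_n).
E_2 = 0.158 eV = 2.528×10^-20 J, so L = 2·6.63×10^-34/√(8·9.11×10^-31·2.528×10^-20) = 3.09×10^-9 m = 3.09 nm.

L = 3.09 nm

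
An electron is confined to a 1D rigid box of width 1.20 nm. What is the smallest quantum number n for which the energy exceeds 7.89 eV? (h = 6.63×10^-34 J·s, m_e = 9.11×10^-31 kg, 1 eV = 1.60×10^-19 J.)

n = 6

E_1 = h²/(8m_eL²) = 4.188×10^-20 J = 0.2618 eV.
Need n² > 7.89/0.2618 = 30.14, i.e. n > 5.490.
The smallest integer satisfying this is n = 6.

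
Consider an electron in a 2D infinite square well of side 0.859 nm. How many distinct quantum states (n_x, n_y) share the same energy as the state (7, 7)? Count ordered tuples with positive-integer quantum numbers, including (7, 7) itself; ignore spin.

The level has n_x² + n_y² = 98. The ordered positive-integer solutions are (7, 7).
That gives 1 state.

degeneracy = 1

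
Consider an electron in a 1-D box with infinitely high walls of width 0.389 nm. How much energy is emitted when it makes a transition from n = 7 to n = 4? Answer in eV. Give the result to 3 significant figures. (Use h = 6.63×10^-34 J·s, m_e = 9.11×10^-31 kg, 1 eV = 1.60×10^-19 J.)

|ΔE| = 82.2 eV

E_1 = h²/(8m_eL²) = 3.986×10^-19 J.
|ΔE| = |7² − 4²|·E_1 = 33·3.986×10^-19 J = 1.315×10^-17 J = 82.2 eV.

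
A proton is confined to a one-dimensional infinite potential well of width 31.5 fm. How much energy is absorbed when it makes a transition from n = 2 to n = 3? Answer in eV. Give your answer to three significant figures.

|ΔE| = 1.03×10^6 eV

E_1 = h²/(8m_pL²) = 3.306×10^-14 J.
|ΔE| = |2² − 3²|·E_1 = 5·3.306×10^-14 J = 1.653×10^-13 J = 1.03×10^6 eV.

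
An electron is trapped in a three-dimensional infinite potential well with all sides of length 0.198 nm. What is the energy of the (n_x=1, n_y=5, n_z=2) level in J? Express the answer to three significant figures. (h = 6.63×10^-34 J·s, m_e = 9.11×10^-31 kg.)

E = 4.62×10^-17 J

For a 3D rectangular well E = (h²/8m_e)·Σ n_i²/L_i² = (6.63×10^-34)²/(8·9.11×10^-31) · [1²/(0.198 nm)² + 5²/(0.198 nm)² + 2²/(0.198 nm)²].
Evaluating gives E = 4.62×10^-17 J.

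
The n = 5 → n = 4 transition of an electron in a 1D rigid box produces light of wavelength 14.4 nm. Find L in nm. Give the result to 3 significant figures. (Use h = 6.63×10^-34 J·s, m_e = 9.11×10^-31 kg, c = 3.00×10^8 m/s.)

The photon carries ΔE = hc/λ = 6.63×10^-34·3.00×10^8/1.44×10^-8 m = 1.381×10^-17 J.
Since ΔE = (5² − 4²)E_1, E_1 = 1.534×10^-18 J, and L = h/√(8m_eE_1) = 1.98×10^-10 m = 0.198 nm.

L = 0.198 nm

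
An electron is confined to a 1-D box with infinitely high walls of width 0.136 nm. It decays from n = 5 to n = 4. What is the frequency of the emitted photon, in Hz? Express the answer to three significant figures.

E_1 = h²/(8m_eL²) = 3.257×10^-18 J and ΔE = (5² − 4²)E_1 = 2.931×10^-17 J.
f = ΔE/h = 2.931×10^-17/6.626×10^-34 = 4.42×10^16 Hz.

f = 4.42×10^16 Hz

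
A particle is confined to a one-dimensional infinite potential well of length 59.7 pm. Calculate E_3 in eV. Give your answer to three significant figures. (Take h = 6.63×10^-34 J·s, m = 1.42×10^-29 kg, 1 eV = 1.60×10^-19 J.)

E_3 = 61.1 eV

For an infinite well E_n = n²h²/(8mL²), so E_1 = h²/(8mL²) = (6.63×10^-34)²/(8·1.42×10^-29·(5.97×10^-11 m)²) = 1.086×10^-18 J.
Then E_3 = 3²·E_1 = 9·1.086×10^-18 J = 9.774×10^-18 J.
Converting, E_3 = 9.774×10^-18 J / (1.60×10^-19 J/eV) = 61.1 eV.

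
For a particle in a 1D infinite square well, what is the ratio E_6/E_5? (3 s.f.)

1.44

E_n ∝ n², so E_6/E_5 = 6²/5² = 36/25 = 1.44.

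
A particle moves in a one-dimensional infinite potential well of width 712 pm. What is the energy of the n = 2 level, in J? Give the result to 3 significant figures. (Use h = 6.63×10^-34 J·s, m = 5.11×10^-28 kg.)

E_2 = 8.48×10^-22 J

For an infinite well E_n = n²h²/(8mL²), so E_1 = h²/(8mL²) = (6.63×10^-34)²/(8·5.11×10^-28·(7.12×10^-10 m)²) = 2.121×10^-22 J.
Then E_2 = 2²·E_1 = 4·2.121×10^-22 J = 8.48×10^-22 J.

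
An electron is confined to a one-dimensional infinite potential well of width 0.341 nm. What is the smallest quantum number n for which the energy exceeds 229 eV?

n = 9

E_1 = h²/(8m_eL²) = 5.181×10^-19 J = 3.234 eV.
Need n² > 229/3.234 = 70.81, i.e. n > 8.415.
The smallest integer satisfying this is n = 9.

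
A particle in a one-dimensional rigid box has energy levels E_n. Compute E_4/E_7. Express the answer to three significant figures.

0.327

E_n ∝ n², so E_4/E_7 = 4²/7² = 16/49 = 0.327.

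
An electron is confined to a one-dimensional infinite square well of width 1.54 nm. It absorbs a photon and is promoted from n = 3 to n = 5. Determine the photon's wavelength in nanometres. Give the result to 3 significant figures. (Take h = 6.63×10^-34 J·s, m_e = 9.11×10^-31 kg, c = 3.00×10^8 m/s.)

E_1 = h²/(8m_eL²) = 2.543×10^-20 J, so ΔE = (5² − 3²)E_1 = 4.069×10^-19 J.
λ = hc/ΔE = (6.63×10^-34·3.00×10^8)/4.069×10^-19 = 4.89×10^-7 m = 489 nm.

λ = 489 nm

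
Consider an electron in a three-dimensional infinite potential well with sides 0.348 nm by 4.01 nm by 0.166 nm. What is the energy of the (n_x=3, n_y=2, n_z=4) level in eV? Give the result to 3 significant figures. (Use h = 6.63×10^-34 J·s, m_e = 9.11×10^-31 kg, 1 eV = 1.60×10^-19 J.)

For a 3D rectangular well E = (h²/8m_e)·Σ n_i²/L_i² = (6.63×10^-34)²/(8·9.11×10^-31) · [3²/(0.348 nm)² + 2²/(4.01 nm)² + 4²/(0.166 nm)²].
Evaluating gives E = 3.952×10^-17 J = 247 eV.

E = 247 eV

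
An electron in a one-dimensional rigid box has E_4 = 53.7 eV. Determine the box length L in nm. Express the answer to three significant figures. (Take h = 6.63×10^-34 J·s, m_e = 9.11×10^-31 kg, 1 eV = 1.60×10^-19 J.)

From E_n = n²h²/(8m_eL²), L = n·h/√(8m_eE_n).
E_4 = 53.7 eV = 8.592×10^-18 J, so L = 4·6.63×10^-34/√(8·9.11×10^-31·8.592×10^-18) = 3.35×10^-10 m = 0.335 nm.

L = 0.335 nm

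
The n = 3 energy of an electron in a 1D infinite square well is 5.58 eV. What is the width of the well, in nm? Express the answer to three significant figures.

L = 0.779 nm

From E_n = n²h²/(8m_eL²), L = n·h/√(8m_eE_n).
E_3 = 5.58 eV = 8.939×10^-19 J, so L = 3·6.626×10^-34/√(8·9.109×10^-31·8.939×10^-19) = 7.79×10^-10 m = 0.779 nm.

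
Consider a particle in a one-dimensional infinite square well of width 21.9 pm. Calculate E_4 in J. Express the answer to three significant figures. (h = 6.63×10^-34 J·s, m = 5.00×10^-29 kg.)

E_4 = 3.67×10^-17 J

For an infinite well E_n = n²h²/(8mL²), so E_1 = h²/(8mL²) = (6.63×10^-34)²/(8·5.00×10^-29·(2.19×10^-11 m)²) = 2.291×10^-18 J.
Then E_4 = 4²·E_1 = 16·2.291×10^-18 J = 3.67×10^-17 J.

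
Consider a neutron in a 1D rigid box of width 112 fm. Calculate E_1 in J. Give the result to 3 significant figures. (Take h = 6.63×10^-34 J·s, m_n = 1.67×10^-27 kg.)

E_1 = 2.62×10^-15 J

For an infinite well E_n = n²h²/(8m_nL²), so E_1 = h²/(8m_nL²) = (6.63×10^-34)²/(8·1.67×10^-27·(1.12×10^-13 m)²) = 2.623×10^-15 J.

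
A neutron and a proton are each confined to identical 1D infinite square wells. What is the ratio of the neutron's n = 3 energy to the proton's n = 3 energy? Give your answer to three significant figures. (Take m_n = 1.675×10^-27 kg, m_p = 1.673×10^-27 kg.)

E_n ∝ 1/m at fixed n and L, so the ratio is m_p/m_n = 1.673×10^-27/1.675×10^-27 = 0.999.

0.999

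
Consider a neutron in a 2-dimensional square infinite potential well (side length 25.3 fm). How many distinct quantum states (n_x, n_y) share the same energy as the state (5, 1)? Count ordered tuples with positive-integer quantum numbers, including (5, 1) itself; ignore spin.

The level has n_x² + n_y² = 26. The ordered positive-integer solutions are (1, 5), (5, 1).
That gives 2 states.

degeneracy = 2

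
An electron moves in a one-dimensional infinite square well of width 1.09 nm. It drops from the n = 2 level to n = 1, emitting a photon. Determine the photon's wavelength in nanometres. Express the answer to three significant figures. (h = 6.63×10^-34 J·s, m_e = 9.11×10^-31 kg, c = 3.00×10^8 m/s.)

E_1 = h²/(8m_eL²) = 5.077×10^-20 J, so ΔE = (2² − 1²)E_1 = 1.523×10^-19 J.
λ = hc/ΔE = (6.63×10^-34·3.00×10^8)/1.523×10^-19 = 1.31×10^-6 m = 1.31×10^3 nm.

λ = 1.31×10^3 nm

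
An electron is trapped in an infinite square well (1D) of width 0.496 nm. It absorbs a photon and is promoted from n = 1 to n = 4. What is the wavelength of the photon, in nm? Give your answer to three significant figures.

E_1 = h²/(8m_eL²) = 2.449×10^-19 J, so ΔE = (4² − 1²)E_1 = 3.673×10^-18 J.
λ = hc/ΔE = (6.626×10^-34·2.998×10^8)/3.673×10^-18 = 5.41×10^-8 m = 54.1 nm.

λ = 54.1 nm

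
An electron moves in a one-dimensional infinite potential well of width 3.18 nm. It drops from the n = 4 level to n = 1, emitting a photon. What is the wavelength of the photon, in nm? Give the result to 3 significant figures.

E_1 = h²/(8m_eL²) = 5.958×10^-21 J, so ΔE = (4² − 1²)E_1 = 8.937×10^-20 J.
λ = hc/ΔE = (6.626×10^-34·2.998×10^8)/8.937×10^-20 = 2.22×10^-6 m = 2.22×10^3 nm.

λ = 2.22×10^3 nm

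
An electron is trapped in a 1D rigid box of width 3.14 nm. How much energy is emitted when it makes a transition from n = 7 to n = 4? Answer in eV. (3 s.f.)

|ΔE| = 1.26 eV

E_1 = h²/(8m_eL²) = 6.111×10^-21 J.
|ΔE| = |7² − 4²|·E_1 = 33·6.111×10^-21 J = 2.017×10^-19 J = 1.26 eV.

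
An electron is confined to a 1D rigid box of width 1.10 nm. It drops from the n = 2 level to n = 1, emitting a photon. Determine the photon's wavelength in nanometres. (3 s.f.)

λ = 1.33×10^3 nm

E_1 = h²/(8m_eL²) = 4.979×10^-20 J, so ΔE = (2² − 1²)E_1 = 1.494×10^-19 J.
λ = hc/ΔE = (6.626×10^-34·2.998×10^8)/1.494×10^-19 = 1.33×10^-6 m = 1.33×10^3 nm.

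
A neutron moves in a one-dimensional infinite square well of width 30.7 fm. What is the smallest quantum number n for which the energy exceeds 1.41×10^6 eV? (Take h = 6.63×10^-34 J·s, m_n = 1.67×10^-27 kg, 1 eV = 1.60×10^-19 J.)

n = 3

E_1 = h²/(8m_nL²) = 3.491×10^-14 J = 2.182×10^5 eV.
Need n² > 1.41×10^6/2.182×10^5 = 6.462, i.e. n > 2.542.
The smallest integer satisfying this is n = 3.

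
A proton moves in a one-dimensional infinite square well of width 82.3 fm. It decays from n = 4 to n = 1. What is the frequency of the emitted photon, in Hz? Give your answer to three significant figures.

f = 1.10×10^20 Hz

E_1 = h²/(8m_pL²) = 4.843×10^-15 J and ΔE = (4² − 1²)E_1 = 7.265×10^-14 J.
f = ΔE/h = 7.265×10^-14/6.626×10^-34 = 1.10×10^20 Hz.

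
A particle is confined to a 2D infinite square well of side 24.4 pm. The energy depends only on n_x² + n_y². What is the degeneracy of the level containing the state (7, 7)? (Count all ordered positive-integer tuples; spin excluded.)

degeneracy = 1

The level has n_x² + n_y² = 98. The ordered positive-integer solutions are (7, 7).
That gives 1 state.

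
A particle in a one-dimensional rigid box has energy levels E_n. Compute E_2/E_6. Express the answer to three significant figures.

0.111

E_n ∝ n², so E_2/E_6 = 2²/6² = 4/36 = 0.111.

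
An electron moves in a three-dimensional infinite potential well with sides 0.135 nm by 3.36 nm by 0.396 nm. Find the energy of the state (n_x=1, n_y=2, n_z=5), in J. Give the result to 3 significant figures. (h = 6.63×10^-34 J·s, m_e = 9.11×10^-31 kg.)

For a 3D rectangular well E = (h²/8m_e)·Σ n_i²/L_i² = (6.63×10^-34)²/(8·9.11×10^-31) · [1²/(0.135 nm)² + 2²/(3.36 nm)² + 5²/(0.396 nm)²].
Evaluating gives E = 1.29×10^-17 J.

E = 1.29×10^-17 J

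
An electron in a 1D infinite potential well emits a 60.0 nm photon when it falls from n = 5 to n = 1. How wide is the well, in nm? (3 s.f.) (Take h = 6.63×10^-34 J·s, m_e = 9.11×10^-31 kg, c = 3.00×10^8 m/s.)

L = 0.661 nm

The photon carries ΔE = hc/λ = 6.63×10^-34·3.00×10^8/6.00×10^-8 m = 3.315×10^-18 J.
Since ΔE = (5² − 1²)E_1, E_1 = 1.381×10^-19 J, and L = h/√(8m_eE_1) = 6.61×10^-10 m = 0.661 nm.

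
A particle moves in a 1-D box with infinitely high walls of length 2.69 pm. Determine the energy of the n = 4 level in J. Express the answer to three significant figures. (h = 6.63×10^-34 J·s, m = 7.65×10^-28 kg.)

E_4 = 1.59×10^-16 J

For an infinite well E_n = n²h²/(8mL²), so E_1 = h²/(8mL²) = (6.63×10^-34)²/(8·7.65×10^-28·(2.69×10^-12 m)²) = 9.926×10^-18 J.
Then E_4 = 4²·E_1 = 16·9.926×10^-18 J = 1.59×10^-16 J.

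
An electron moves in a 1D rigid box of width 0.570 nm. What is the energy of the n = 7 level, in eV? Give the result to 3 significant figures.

E_7 = 56.7 eV

For an infinite well E_n = n²h²/(8m_eL²), so E_1 = h²/(8m_eL²) = (6.626×10^-34)²/(8·9.109×10^-31·(5.70×10^-10 m)²) = 1.854×10^-19 J.
Then E_7 = 7²·E_1 = 49·1.854×10^-19 J = 9.085×10^-18 J.
Converting, E_7 = 9.085×10^-18 J / (1.602×10^-19 J/eV) = 56.7 eV.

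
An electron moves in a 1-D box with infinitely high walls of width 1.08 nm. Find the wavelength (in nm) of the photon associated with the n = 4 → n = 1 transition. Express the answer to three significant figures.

λ = 256 nm

E_1 = h²/(8m_eL²) = 5.165×10^-20 J, so ΔE = (4² − 1²)E_1 = 7.747×10^-19 J.
λ = hc/ΔE = (6.626×10^-34·2.998×10^8)/7.747×10^-19 = 2.56×10^-7 m = 256 nm.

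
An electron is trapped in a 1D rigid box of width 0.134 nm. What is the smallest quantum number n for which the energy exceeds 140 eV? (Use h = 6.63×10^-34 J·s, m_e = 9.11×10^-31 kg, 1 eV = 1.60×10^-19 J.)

E_1 = h²/(8m_eL²) = 3.359×10^-18 J = 20.99 eV.
Need n² > 140/20.99 = 6.670, i.e. n > 2.583.
The smallest integer satisfying this is n = 3.

n = 3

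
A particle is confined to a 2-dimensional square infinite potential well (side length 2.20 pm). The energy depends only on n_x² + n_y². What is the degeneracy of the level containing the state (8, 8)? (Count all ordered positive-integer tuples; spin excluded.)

The level has n_x² + n_y² = 128. The ordered positive-integer solutions are (8, 8).
That gives 1 state.

degeneracy = 1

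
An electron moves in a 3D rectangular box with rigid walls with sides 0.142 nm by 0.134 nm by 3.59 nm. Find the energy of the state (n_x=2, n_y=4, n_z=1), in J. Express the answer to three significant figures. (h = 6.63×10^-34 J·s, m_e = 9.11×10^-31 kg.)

For a 3D rectangular well E = (h²/8m_e)·Σ n_i²/L_i² = (6.63×10^-34)²/(8·9.11×10^-31) · [2²/(0.142 nm)² + 4²/(0.134 nm)² + 1²/(3.59 nm)²].
Evaluating gives E = 6.57×10^-17 J.

E = 6.57×10^-17 J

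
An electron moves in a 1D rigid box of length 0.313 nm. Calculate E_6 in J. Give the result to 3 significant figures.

E_6 = 2.21×10^-17 J

For an infinite well E_n = n²h²/(8m_eL²), so E_1 = h²/(8m_eL²) = (6.626×10^-34)²/(8·9.109×10^-31·(3.13×10^-10 m)²) = 6.150×10^-19 J.
Then E_6 = 6²·E_1 = 36·6.150×10^-19 J = 2.21×10^-17 J.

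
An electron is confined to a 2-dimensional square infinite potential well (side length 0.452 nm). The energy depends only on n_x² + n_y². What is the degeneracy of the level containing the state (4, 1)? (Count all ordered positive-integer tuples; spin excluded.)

The level has n_x² + n_y² = 17. The ordered positive-integer solutions are (1, 4), (4, 1).
That gives 2 states.

degeneracy = 2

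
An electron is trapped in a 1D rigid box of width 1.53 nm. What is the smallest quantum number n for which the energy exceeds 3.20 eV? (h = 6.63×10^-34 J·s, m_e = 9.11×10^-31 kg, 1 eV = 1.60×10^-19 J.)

E_1 = h²/(8m_eL²) = 2.577×10^-20 J = 0.1611 eV.
Need n² > 3.20/0.1611 = 19.86, i.e. n > 4.456.
The smallest integer satisfying this is n = 5.

n = 5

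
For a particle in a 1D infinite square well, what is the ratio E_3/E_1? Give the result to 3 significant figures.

9.00

E_n ∝ n², so E_3/E_1 = 3²/1² = 9/1 = 9.00.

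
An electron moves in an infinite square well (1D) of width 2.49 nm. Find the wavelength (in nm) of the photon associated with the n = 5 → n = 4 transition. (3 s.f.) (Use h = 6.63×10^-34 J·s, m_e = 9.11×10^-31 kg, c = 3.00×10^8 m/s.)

λ = 2.27×10^3 nm

E_1 = h²/(8m_eL²) = 9.728×10^-21 J, so ΔE = (5² − 4²)E_1 = 8.755×10^-20 J.
λ = hc/ΔE = (6.63×10^-34·3.00×10^8)/8.755×10^-20 = 2.27×10^-6 m = 2.27×10^3 nm.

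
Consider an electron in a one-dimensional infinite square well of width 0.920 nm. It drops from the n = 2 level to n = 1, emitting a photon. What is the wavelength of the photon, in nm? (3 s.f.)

E_1 = h²/(8m_eL²) = 7.118×10^-20 J, so ΔE = (2² − 1²)E_1 = 2.135×10^-19 J.
λ = hc/ΔE = (6.626×10^-34·2.998×10^8)/2.135×10^-19 = 9.30×10^-7 m = 930 nm.

λ = 930 nm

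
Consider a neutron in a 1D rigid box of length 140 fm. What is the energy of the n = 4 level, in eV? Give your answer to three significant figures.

For an infinite well E_n = n²h²/(8m_nL²), so E_1 = h²/(8m_nL²) = (6.626×10^-34)²/(8·1.675×10^-27·(1.40×10^-13 m)²) = 1.672×10^-15 J.
Then E_4 = 4²·E_1 = 16·1.672×10^-15 J = 2.675×10^-14 J.
Converting, E_4 = 2.675×10^-14 J / (1.602×10^-19 J/eV) = 1.67×10^5 eV.

E_4 = 1.67×10^5 eV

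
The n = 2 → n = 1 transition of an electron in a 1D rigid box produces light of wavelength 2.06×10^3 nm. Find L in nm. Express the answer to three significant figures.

L = 1.37 nm

The photon carries ΔE = hc/λ = 6.626×10^-34·2.998×10^8/2.06×10^-6 m = 9.643×10^-20 J.
Since ΔE = (2² − 1²)E_1, E_1 = 3.214×10^-20 J, and L = h/√(8m_eE_1) = 1.37×10^-9 m = 1.37 nm.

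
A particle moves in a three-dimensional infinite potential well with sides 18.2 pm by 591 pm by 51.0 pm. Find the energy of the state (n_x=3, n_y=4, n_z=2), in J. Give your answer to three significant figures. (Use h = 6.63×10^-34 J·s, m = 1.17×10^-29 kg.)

For a 3D rectangular well E = (h²/8m)·Σ n_i²/L_i² = (6.63×10^-34)²/(8·1.17×10^-29) · [3²/(18.2 pm)² + 4²/(591 pm)² + 2²/(51.0 pm)²].
Evaluating gives E = 1.35×10^-16 J.

E = 1.35×10^-16 J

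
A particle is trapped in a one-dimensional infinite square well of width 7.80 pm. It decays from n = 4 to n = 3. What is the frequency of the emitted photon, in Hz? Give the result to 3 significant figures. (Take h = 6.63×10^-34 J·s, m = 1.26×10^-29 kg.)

E_1 = h²/(8mL²) = 7.168×10^-17 J and ΔE = (4² − 3²)E_1 = 5.018×10^-16 J.
f = ΔE/h = 5.018×10^-16/6.63×10^-34 = 7.57×10^17 Hz.

f = 7.57×10^17 Hz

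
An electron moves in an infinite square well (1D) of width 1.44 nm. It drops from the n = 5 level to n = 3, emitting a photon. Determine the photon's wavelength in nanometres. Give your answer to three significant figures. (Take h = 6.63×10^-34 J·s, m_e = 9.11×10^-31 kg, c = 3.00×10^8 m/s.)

λ = 427 nm

E_1 = h²/(8m_eL²) = 2.909×10^-20 J, so ΔE = (5² − 3²)E_1 = 4.654×10^-19 J.
λ = hc/ΔE = (6.63×10^-34·3.00×10^8)/4.654×10^-19 = 4.27×10^-7 m = 427 nm.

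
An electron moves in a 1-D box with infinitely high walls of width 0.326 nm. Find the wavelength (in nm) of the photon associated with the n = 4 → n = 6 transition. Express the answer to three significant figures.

λ = 17.5 nm

E_1 = h²/(8m_eL²) = 5.669×10^-19 J, so ΔE = (6² − 4²)E_1 = 1.134×10^-17 J.
λ = hc/ΔE = (6.626×10^-34·2.998×10^8)/1.134×10^-17 = 1.75×10^-8 m = 17.5 nm.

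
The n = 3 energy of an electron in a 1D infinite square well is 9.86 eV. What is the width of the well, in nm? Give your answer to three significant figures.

From E_n = n²h²/(8m_eL²), L = n·h/√(8m_eE_n).
E_3 = 9.86 eV = 1.580×10^-18 J, so L = 3·6.626×10^-34/√(8·9.109×10^-31·1.580×10^-18) = 5.86×10^-10 m = 0.586 nm.

L = 0.586 nm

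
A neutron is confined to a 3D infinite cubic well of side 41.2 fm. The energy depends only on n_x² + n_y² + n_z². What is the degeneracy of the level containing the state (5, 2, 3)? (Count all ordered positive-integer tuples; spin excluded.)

The level has n_x² + n_y² + n_z² = 38. The ordered positive-integer solutions are (1, 1, 6), (1, 6, 1), (2, 3, 5), (2, 5, 3), (3, 2, 5), (3, 5, 2), (5, 2, 3), (5, 3, 2), (6, 1, 1).
That gives 9 states.

degeneracy = 9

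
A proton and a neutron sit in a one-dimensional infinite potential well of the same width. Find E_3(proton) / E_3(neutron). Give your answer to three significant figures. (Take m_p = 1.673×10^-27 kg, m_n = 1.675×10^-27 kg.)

E_n ∝ 1/m at fixed n and L, so the ratio is m_n/m_p = 1.675×10^-27/1.673×10^-27 = 1.00.

1.00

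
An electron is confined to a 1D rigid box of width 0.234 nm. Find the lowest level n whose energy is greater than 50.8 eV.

E_1 = h²/(8m_eL²) = 1.100×10^-18 J = 6.866 eV.
Need n² > 50.8/6.866 = 7.399, i.e. n > 2.720.
The smallest integer satisfying this is n = 3.

n = 3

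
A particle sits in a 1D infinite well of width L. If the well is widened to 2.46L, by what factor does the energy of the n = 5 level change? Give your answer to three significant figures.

0.165

E_n ∝ 1/L², so the energy scales by 1/2.46² = 0.165.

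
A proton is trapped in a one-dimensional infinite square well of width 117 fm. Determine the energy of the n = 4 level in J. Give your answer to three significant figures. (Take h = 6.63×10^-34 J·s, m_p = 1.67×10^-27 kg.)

For an infinite well E_n = n²h²/(8m_pL²), so E_1 = h²/(8m_pL²) = (6.63×10^-34)²/(8·1.67×10^-27·(1.17×10^-13 m)²) = 2.404×10^-15 J.
Then E_4 = 4²·E_1 = 16·2.404×10^-15 J = 3.85×10^-14 J.

E_4 = 3.85×10^-14 J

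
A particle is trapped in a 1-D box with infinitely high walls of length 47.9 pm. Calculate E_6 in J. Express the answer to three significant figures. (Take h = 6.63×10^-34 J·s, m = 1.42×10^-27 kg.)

For an infinite well E_n = n²h²/(8mL²), so E_1 = h²/(8mL²) = (6.63×10^-34)²/(8·1.42×10^-27·(4.79×10^-11 m)²) = 1.686×10^-20 J.
Then E_6 = 6²·E_1 = 36·1.686×10^-20 J = 6.07×10^-19 J.

E_6 = 6.07×10^-19 J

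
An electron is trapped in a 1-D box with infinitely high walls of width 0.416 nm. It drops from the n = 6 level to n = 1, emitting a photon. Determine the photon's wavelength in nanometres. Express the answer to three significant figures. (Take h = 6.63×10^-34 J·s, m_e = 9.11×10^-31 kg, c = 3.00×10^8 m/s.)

λ = 16.3 nm

E_1 = h²/(8m_eL²) = 3.485×10^-19 J, so ΔE = (6² − 1²)E_1 = 1.220×10^-17 J.
λ = hc/ΔE = (6.63×10^-34·3.00×10^8)/1.220×10^-17 = 1.63×10^-8 m = 16.3 nm.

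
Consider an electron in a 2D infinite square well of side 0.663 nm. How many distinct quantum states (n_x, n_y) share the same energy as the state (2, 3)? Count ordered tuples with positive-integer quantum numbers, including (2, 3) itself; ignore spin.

The level has n_x² + n_y² = 13. The ordered positive-integer solutions are (2, 3), (3, 2).
That gives 2 states.

degeneracy = 2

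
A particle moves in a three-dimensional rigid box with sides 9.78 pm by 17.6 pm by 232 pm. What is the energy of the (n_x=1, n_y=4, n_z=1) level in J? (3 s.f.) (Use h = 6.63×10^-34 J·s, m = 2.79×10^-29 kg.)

For a 3D rectangular well E = (h²/8m)·Σ n_i²/L_i² = (6.63×10^-34)²/(8·2.79×10^-29) · [1²/(9.78 pm)² + 4²/(17.6 pm)² + 1²/(232 pm)²].
Evaluating gives E = 1.22×10^-16 J.

E = 1.22×10^-16 J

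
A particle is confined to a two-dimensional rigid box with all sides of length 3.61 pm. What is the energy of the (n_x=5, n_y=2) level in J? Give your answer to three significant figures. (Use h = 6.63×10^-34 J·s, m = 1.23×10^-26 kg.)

For a 2D rectangular well E = (h²/8m)·Σ n_i²/L_i² = (6.63×10^-34)²/(8·1.23×10^-26) · [5²/(3.61 pm)² + 2²/(3.61 pm)²].
Evaluating gives E = 9.94×10^-18 J.

E = 9.94×10^-18 J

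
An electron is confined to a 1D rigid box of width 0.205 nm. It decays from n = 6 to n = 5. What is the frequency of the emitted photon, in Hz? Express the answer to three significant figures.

f = 2.38×10^16 Hz

E_1 = h²/(8m_eL²) = 1.434×10^-18 J and ΔE = (6² − 5²)E_1 = 1.577×10^-17 J.
f = ΔE/h = 1.577×10^-17/6.626×10^-34 = 2.38×10^16 Hz.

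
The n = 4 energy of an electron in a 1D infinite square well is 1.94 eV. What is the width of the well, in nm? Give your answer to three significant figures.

From E_n = n²h²/(8m_eL²), L = n·h/√(8m_eE_n).
E_4 = 1.94 eV = 3.108×10^-19 J, so L = 4·6.626×10^-34/√(8·9.109×10^-31·3.108×10^-19) = 1.76×10^-9 m = 1.76 nm.

L = 1.76 nm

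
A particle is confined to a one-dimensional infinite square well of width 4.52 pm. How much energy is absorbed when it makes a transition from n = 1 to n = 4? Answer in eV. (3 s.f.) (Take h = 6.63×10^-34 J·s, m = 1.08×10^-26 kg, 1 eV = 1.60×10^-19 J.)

|ΔE| = 23.3 eV

E_1 = h²/(8mL²) = 2.490×10^-19 J.
|ΔE| = |1² − 4²|·E_1 = 15·2.490×10^-19 J = 3.735×10^-18 J = 23.3 eV.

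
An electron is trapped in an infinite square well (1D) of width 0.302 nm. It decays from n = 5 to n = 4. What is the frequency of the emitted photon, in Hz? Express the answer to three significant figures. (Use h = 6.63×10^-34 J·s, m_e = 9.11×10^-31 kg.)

E_1 = h²/(8m_eL²) = 6.613×10^-19 J and ΔE = (5² − 4²)E_1 = 5.952×10^-18 J.
f = ΔE/h = 5.952×10^-18/6.63×10^-34 = 8.98×10^15 Hz.

f = 8.98×10^15 Hz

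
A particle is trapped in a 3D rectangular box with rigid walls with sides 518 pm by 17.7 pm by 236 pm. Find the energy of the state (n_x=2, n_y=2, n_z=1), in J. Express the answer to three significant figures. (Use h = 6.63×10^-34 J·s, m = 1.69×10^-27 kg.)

E = 4.16×10^-19 J

For a 3D rectangular well E = (h²/8m)·Σ n_i²/L_i² = (6.63×10^-34)²/(8·1.69×10^-27) · [2²/(518 pm)² + 2²/(17.7 pm)² + 1²/(236 pm)²].
Evaluating gives E = 4.16×10^-19 J.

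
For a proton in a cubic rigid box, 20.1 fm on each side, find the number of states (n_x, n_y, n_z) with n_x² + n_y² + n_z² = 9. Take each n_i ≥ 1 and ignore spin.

degeneracy = 3

The level has n_x² + n_y² + n_z² = 9. The ordered positive-integer solutions are (1, 2, 2), (2, 1, 2), (2, 2, 1).
That gives 3 states.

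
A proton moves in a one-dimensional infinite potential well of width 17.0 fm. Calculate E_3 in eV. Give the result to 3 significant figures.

E_3 = 6.38×10^6 eV

For an infinite well E_n = n²h²/(8m_pL²), so E_1 = h²/(8m_pL²) = (6.626×10^-34)²/(8·1.673×10^-27·(1.70×10^-14 m)²) = 1.135×10^-13 J.
Then E_3 = 3²·E_1 = 9·1.135×10^-13 J = 1.022×10^-12 J.
Converting, E_3 = 1.022×10^-12 J / (1.602×10^-19 J/eV) = 6.38×10^6 eV.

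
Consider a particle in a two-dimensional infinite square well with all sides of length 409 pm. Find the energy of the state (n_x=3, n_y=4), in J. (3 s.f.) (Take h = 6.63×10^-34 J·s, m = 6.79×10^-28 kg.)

E = 1.21×10^-20 J

For a 2D rectangular well E = (h²/8m)·Σ n_i²/L_i² = (6.63×10^-34)²/(8·6.79×10^-28) · [3²/(409 pm)² + 4²/(409 pm)²].
Evaluating gives E = 1.21×10^-20 J.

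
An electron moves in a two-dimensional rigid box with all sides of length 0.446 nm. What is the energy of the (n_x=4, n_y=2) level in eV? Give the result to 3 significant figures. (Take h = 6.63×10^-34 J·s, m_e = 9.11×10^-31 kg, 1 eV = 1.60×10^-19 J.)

E = 37.9 eV

For a 2D rectangular well E = (h²/8m_e)·Σ n_i²/L_i² = (6.63×10^-34)²/(8·9.11×10^-31) · [4²/(0.446 nm)² + 2²/(0.446 nm)²].
Evaluating gives E = 6.064×10^-18 J = 37.9 eV.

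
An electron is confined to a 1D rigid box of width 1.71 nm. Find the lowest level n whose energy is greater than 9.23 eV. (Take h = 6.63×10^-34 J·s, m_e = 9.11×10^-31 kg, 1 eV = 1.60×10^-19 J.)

E_1 = h²/(8m_eL²) = 2.063×10^-20 J = 0.1289 eV.
Need n² > 9.23/0.1289 = 71.61, i.e. n > 8.462.
The smallest integer satisfying this is n = 9.

n = 9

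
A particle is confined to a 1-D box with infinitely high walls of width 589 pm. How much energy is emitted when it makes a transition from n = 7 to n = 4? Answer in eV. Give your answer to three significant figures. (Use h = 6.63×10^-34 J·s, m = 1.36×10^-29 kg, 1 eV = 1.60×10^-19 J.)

E_1 = h²/(8mL²) = 1.165×10^-20 J.
|ΔE| = |7² − 4²|·E_1 = 33·1.165×10^-20 J = 3.845×10^-19 J = 2.40 eV.

|ΔE| = 2.40 eV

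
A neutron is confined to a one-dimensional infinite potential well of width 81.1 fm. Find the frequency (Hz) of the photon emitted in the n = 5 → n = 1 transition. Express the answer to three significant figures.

f = 1.80×10^20 Hz

E_1 = h²/(8m_nL²) = 4.981×10^-15 J and ΔE = (5² − 1²)E_1 = 1.195×10^-13 J.
f = ΔE/h = 1.195×10^-13/6.626×10^-34 = 1.80×10^20 Hz.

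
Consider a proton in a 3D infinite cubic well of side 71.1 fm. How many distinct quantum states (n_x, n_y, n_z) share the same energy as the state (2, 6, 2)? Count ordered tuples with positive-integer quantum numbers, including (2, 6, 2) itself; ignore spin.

degeneracy = 3

The level has n_x² + n_y² + n_z² = 44. The ordered positive-integer solutions are (2, 2, 6), (2, 6, 2), (6, 2, 2).
That gives 3 states.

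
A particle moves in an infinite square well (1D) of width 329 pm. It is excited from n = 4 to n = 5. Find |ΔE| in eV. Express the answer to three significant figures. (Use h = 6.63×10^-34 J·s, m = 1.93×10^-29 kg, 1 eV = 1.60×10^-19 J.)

|ΔE| = 1.48 eV

E_1 = h²/(8mL²) = 2.630×10^-20 J.
|ΔE| = |4² − 5²|·E_1 = 9·2.630×10^-20 J = 2.367×10^-19 J = 1.48 eV.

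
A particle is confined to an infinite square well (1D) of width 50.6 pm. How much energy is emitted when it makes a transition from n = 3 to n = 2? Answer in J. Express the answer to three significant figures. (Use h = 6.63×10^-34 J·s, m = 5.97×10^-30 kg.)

E_1 = h²/(8mL²) = 3.595×10^-18 J.
|ΔE| = |3² − 2²|·E_1 = 5·3.595×10^-18 J = 1.80×10^-17 J.

|ΔE| = 1.80×10^-17 J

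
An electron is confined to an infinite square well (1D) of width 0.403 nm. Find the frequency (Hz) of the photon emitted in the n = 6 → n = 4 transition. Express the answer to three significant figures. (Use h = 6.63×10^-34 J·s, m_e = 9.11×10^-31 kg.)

E_1 = h²/(8m_eL²) = 3.714×10^-19 J and ΔE = (6² − 4²)E_1 = 7.428×10^-18 J.
f = ΔE/h = 7.428×10^-18/6.63×10^-34 = 1.12×10^16 Hz.

f = 1.12×10^16 Hz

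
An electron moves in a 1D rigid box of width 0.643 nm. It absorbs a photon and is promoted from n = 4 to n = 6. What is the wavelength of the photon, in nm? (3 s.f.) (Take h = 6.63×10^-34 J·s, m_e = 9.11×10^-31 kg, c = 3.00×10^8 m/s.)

λ = 68.2 nm

E_1 = h²/(8m_eL²) = 1.459×10^-19 J, so ΔE = (6² − 4²)E_1 = 2.918×10^-18 J.
λ = hc/ΔE = (6.63×10^-34·3.00×10^8)/2.918×10^-18 = 6.82×10^-8 m = 68.2 nm.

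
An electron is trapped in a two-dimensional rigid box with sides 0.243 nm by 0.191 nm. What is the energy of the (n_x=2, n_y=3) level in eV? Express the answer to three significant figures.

E = 118 eV

For a 2D rectangular well E = (h²/8m_e)·Σ n_i²/L_i² = (6.626×10^-34)²/(8·9.109×10^-31) · [2²/(0.243 nm)² + 3²/(0.191 nm)²].
Evaluating gives E = 1.894×10^-17 J = 118 eV.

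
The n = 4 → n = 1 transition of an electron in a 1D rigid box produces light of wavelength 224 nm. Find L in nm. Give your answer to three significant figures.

L = 1.01 nm

The photon carries ΔE = hc/λ = 6.626×10^-34·2.998×10^8/2.24×10^-7 m = 8.868×10^-19 J.
Since ΔE = (4² − 1²)E_1, E_1 = 5.912×10^-20 J, and L = h/√(8m_eE_1) = 1.01×10^-9 m = 1.01 nm.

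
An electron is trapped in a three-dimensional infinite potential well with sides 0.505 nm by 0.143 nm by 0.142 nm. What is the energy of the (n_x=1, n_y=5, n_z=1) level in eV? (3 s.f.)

For a 3D rectangular well E = (h²/8m_e)·Σ n_i²/L_i² = (6.626×10^-34)²/(8·9.109×10^-31) · [1²/(0.505 nm)² + 5²/(0.143 nm)² + 1²/(0.142 nm)²].
Evaluating gives E = 7.688×10^-17 J = 480 eV.

E = 480 eV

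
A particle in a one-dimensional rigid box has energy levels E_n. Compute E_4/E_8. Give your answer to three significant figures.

0.250

E_n ∝ n², so E_4/E_8 = 4²/8² = 16/64 = 0.250.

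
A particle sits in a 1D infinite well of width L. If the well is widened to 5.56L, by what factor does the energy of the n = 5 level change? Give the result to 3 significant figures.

E_n ∝ 1/L², so the energy scales by 1/5.56² = 0.0323.

0.0323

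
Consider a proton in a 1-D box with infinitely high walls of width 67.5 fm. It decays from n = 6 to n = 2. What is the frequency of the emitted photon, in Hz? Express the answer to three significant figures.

f = 3.48×10^20 Hz

E_1 = h²/(8m_pL²) = 7.200×10^-15 J and ΔE = (6² − 2²)E_1 = 2.304×10^-13 J.
f = ΔE/h = 2.304×10^-13/6.626×10^-34 = 3.48×10^20 Hz.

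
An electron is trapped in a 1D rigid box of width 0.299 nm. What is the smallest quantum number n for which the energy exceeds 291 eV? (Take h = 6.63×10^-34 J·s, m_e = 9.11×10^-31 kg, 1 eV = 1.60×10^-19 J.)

E_1 = h²/(8m_eL²) = 6.746×10^-19 J = 4.216 eV.
Need n² > 291/4.216 = 69.02, i.e. n > 8.308.
The smallest integer satisfying this is n = 9.

n = 9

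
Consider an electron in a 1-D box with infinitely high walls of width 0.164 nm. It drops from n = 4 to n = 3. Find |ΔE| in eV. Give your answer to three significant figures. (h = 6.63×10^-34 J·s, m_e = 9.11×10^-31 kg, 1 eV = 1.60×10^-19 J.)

|ΔE| = 98.1 eV

E_1 = h²/(8m_eL²) = 2.242×10^-18 J.
|ΔE| = |4² − 3²|·E_1 = 7·2.242×10^-18 J = 1.569×10^-17 J = 98.1 eV.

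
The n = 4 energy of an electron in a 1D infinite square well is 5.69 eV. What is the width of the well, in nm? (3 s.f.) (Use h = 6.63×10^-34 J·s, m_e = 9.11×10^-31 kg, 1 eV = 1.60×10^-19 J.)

From E_n = n²h²/(8m_eL²), L = n·h/√(8m_eE_n).
E_4 = 5.69 eV = 9.104×10^-19 J, so L = 4·6.63×10^-34/√(8·9.11×10^-31·9.104×10^-19) = 1.03×10^-9 m = 1.03 nm.

L = 1.03 nm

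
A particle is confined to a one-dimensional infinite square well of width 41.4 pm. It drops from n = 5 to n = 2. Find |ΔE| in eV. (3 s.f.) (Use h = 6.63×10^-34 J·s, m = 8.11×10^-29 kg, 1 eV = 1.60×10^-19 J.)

E_1 = h²/(8mL²) = 3.953×10^-19 J.
|ΔE| = |5² − 2²|·E_1 = 21·3.953×10^-19 J = 8.301×10^-18 J = 51.9 eV.

|ΔE| = 51.9 eV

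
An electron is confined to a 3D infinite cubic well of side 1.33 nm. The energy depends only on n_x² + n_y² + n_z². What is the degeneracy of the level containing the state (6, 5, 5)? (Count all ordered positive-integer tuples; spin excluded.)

degeneracy = 15

The level has n_x² + n_y² + n_z² = 86. The ordered positive-integer solutions are (1, 2, 9), (1, 6, 7), (1, 7, 6), (1, 9, 2), (2, 1, 9), (2, 9, 1), (5, 5, 6), (5, 6, 5), (6, 1, 7), (6, 5, 5), (6, 7, 1), (7, 1, 6), (7, 6, 1), (9, 1, 2), (9, 2, 1).
That gives 15 states.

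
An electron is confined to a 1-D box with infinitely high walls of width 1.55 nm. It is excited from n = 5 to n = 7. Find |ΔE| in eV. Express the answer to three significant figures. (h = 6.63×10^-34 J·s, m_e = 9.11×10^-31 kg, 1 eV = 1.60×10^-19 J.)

E_1 = h²/(8m_eL²) = 2.510×10^-20 J.
|ΔE| = |5² − 7²|·E_1 = 24·2.510×10^-20 J = 6.024×10^-19 J = 3.77 eV.

|ΔE| = 3.77 eV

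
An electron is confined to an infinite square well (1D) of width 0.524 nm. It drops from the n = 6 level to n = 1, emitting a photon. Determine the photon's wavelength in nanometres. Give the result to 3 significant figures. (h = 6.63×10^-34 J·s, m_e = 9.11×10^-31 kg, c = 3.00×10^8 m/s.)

λ = 25.9 nm

E_1 = h²/(8m_eL²) = 2.197×10^-19 J, so ΔE = (6² − 1²)E_1 = 7.690×10^-18 J.
λ = hc/ΔE = (6.63×10^-34·3.00×10^8)/7.690×10^-18 = 2.59×10^-8 m = 25.9 nm.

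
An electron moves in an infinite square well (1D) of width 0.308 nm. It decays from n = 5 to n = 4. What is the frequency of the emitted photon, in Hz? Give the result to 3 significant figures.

E_1 = h²/(8m_eL²) = 6.351×10^-19 J and ΔE = (5² − 4²)E_1 = 5.716×10^-18 J.
f = ΔE/h = 5.716×10^-18/6.626×10^-34 = 8.63×10^15 Hz.

f = 8.63×10^15 Hz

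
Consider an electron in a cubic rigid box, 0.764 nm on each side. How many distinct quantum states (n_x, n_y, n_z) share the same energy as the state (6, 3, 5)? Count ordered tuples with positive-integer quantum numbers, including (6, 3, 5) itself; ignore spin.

degeneracy = 6

The level has n_x² + n_y² + n_z² = 70. The ordered positive-integer solutions are (3, 5, 6), (3, 6, 5), (5, 3, 6), (5, 6, 3), (6, 3, 5), (6, 5, 3).
That gives 6 states.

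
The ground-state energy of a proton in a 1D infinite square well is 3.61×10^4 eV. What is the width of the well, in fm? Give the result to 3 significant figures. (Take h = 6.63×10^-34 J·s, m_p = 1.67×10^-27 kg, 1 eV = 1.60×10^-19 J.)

From E_n = n²h²/(8m_pL²), L = n·h/√(8m_pE_n).
E_1 = 3.61×10^4 eV = 5.776×10^-15 J, so L = 1·6.63×10^-34/√(8·1.67×10^-27·5.776×10^-15) = 7.55×10^-14 m = 75.5 fm.

L = 75.5 fm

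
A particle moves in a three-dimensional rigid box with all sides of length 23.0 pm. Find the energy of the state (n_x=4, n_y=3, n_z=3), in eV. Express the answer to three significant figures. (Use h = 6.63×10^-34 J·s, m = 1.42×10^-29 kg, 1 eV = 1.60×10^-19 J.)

E = 1.55×10^3 eV

For a 3D rectangular well E = (h²/8m)·Σ n_i²/L_i² = (6.63×10^-34)²/(8·1.42×10^-29) · [4²/(23.0 pm)² + 3²/(23.0 pm)² + 3²/(23.0 pm)²].
Evaluating gives E = 2.487×10^-16 J = 1.55×10^3 eV.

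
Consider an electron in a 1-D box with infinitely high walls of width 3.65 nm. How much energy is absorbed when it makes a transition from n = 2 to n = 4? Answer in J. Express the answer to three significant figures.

E_1 = h²/(8m_eL²) = 4.522×10^-21 J.
|ΔE| = |2² − 4²|·E_1 = 12·4.522×10^-21 J = 5.43×10^-20 J.

|ΔE| = 5.43×10^-20 J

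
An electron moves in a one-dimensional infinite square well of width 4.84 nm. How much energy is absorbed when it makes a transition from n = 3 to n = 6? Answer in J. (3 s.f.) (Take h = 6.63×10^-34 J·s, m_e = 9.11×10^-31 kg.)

|ΔE| = 6.95×10^-20 J

E_1 = h²/(8m_eL²) = 2.575×10^-21 J.
|ΔE| = |3² − 6²|·E_1 = 27·2.575×10^-21 J = 6.95×10^-20 J.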